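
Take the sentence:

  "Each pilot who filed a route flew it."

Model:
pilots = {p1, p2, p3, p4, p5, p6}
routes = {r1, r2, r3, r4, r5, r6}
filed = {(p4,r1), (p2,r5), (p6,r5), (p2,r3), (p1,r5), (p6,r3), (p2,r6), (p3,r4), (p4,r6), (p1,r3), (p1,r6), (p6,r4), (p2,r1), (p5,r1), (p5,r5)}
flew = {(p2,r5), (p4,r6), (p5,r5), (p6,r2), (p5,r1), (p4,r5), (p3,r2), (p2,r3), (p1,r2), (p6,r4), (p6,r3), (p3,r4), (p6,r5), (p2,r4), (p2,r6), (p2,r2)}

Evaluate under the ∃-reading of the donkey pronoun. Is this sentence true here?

"it" takes "a route" as antecedent — a donkey pronoun bound across the clause boundary.
Weak reading: every pilot p with some filed-route has at least one filed-route r such that flew(p,r).
Per pilot: p1:✗  p2:✓  p3:✓  p4:✓  p5:✓  p6:✓
p1 has no witness among its filed-routes.

False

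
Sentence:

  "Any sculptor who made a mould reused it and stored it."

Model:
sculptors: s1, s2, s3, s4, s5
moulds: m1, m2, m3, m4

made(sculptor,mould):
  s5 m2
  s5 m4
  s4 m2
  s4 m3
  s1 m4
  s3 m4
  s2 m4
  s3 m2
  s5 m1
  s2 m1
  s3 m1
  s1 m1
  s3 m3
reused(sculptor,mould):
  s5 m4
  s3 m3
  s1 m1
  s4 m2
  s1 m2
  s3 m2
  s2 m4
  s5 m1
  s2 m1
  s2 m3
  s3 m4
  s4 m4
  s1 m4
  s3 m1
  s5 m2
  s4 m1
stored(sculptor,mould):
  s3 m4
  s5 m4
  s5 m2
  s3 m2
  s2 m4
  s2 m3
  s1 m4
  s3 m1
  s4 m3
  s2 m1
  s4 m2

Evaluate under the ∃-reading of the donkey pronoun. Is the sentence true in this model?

True

"it" takes "a mould" as antecedent — a donkey pronoun bound across the clause boundary.
Weak reading: every sculptor s with some made-mould has at least one made-mould m such that reused(s,m) ∧ stored(s,m).
Per sculptor: s1:✓  s2:✓  s3:✓  s4:✓  s5:✓
Every sculptor in the restrictor has a witness.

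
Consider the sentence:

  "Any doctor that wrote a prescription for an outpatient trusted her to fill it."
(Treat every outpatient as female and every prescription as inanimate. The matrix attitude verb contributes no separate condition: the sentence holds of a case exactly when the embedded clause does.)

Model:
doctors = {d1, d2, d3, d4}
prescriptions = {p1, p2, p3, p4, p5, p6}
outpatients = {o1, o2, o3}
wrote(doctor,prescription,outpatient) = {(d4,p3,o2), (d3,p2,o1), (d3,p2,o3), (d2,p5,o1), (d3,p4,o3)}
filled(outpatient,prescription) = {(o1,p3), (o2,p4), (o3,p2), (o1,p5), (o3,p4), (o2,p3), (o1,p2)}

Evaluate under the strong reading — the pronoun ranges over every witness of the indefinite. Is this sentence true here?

"her" takes "an outpatient" as antecedent and "it" takes "a prescription"; both are donkey pronouns co-varying with the restrictor.
Strong reading: for every (d,p,o) with wrote(d,p,o), filled(o,p).
Restrictor triples: (d2,p5,o1)→filled(o1,p5) ✓  (d3,p2,o1)→filled(o1,p2) ✓  (d3,p2,o3)→filled(o3,p2) ✓  (d3,p4,o3)→filled(o3,p4) ✓  (d4,p3,o2)→filled(o2,p3) ✓
Every restrictor triple satisfies the scope.

True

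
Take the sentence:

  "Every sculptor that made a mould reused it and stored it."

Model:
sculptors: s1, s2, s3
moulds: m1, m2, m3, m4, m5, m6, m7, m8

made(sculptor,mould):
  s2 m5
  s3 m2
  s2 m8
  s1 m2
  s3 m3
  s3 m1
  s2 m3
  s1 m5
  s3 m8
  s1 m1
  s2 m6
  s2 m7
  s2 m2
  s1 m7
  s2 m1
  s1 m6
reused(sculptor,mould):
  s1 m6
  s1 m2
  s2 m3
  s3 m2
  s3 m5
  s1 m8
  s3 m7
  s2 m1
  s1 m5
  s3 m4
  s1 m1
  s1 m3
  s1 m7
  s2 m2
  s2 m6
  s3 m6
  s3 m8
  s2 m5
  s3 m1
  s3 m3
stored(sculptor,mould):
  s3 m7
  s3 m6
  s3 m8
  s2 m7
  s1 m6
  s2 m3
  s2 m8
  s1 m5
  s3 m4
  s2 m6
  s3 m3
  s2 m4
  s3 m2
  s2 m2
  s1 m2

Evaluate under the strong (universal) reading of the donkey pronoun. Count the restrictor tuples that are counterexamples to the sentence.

7

"it" takes "a mould" as antecedent — a donkey pronoun bound across the clause boundary.
Strong reading: for every (s,m) with made(s,m), reused(s,m) ∧ stored(s,m).
Restrictor pairs: (s1,m1) ✗  (s1,m2) ✓  (s1,m5) ✓  (s1,m6) ✓  (s1,m7) ✗  (s2,m1) ✗  (s2,m2) ✓  (s2,m3) ✓  (s2,m5) ✗  (s2,m6) ✓  (s2,m7) ✗  (s2,m8) ✗  (s3,m1) ✗  (s3,m2) ✓  (s3,m3) ✓  (s3,m8) ✓
Counterexamples (restrictor pairs failing the scope): 7.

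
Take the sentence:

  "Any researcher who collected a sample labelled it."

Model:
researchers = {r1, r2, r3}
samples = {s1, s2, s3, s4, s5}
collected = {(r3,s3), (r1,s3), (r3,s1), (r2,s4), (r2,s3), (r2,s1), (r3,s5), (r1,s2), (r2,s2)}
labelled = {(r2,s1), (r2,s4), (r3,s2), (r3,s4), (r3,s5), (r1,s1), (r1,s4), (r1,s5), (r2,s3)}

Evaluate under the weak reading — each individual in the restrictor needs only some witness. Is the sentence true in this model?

"it" takes "a sample" as antecedent — a donkey pronoun bound across the clause boundary.
Weak reading: every researcher r with some collected-sample has at least one collected-sample s such that labelled(r,s).
Per researcher: r1:✗  r2:✓  r3:✓
r1 has no witness among its collected-samples.

False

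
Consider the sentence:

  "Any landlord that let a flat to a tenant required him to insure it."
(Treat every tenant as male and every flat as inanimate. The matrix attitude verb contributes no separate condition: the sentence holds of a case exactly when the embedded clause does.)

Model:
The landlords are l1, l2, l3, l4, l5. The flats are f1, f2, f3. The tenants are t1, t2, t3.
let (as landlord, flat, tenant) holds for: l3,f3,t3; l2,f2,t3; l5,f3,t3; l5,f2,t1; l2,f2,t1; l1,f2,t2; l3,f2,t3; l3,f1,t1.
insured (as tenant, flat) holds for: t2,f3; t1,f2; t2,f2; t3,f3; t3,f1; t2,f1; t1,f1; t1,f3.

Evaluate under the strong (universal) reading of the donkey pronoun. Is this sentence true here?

"him" takes "a tenant" as antecedent and "it" takes "a flat"; both are donkey pronouns co-varying with the restrictor.
Strong reading: for every (l,f,t) with let(l,f,t), insured(t,f).
Restrictor triples: (l1,f2,t2)→insured(t2,f2) ✓  (l2,f2,t1)→insured(t1,f2) ✓  (l2,f2,t3)→insured(t3,f2) ✗  (l3,f1,t1)→insured(t1,f1) ✓  (l3,f2,t3)→insured(t3,f2) ✗  (l3,f3,t3)→insured(t3,f3) ✓  (l5,f2,t1)→insured(t1,f2) ✓  (l5,f3,t3)→insured(t3,f3) ✓
Counterexample: (l2,f2,t3) — insured(t3,f2) does not hold.

False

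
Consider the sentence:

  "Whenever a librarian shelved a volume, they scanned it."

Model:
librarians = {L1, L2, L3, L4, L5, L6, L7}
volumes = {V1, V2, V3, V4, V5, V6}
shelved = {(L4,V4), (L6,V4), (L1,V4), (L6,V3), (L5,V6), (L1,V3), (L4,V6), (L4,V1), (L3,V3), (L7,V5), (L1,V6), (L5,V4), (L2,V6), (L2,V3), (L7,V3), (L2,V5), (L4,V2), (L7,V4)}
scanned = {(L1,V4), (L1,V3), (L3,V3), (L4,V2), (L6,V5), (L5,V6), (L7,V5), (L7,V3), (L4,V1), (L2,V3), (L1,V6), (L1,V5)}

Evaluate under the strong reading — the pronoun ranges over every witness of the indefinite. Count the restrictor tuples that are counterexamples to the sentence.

8

"it" takes "a volume" as antecedent — a donkey pronoun bound across the clause boundary.
Strong reading: for every (l,v) with shelved(l,v), scanned(l,v).
Restrictor pairs: (L1,V3) ✓  (L1,V4) ✓  (L1,V6) ✓  (L2,V3) ✓  (L2,V5) ✗  (L2,V6) ✗  (L3,V3) ✓  (L4,V1) ✓  (L4,V2) ✓  (L4,V4) ✗  (L4,V6) ✗  (L5,V4) ✗  (L5,V6) ✓  (L6,V3) ✗  (L6,V4) ✗  (L7,V3) ✓  (L7,V4) ✗  (L7,V5) ✓
Counterexamples (restrictor pairs failing the scope): 8.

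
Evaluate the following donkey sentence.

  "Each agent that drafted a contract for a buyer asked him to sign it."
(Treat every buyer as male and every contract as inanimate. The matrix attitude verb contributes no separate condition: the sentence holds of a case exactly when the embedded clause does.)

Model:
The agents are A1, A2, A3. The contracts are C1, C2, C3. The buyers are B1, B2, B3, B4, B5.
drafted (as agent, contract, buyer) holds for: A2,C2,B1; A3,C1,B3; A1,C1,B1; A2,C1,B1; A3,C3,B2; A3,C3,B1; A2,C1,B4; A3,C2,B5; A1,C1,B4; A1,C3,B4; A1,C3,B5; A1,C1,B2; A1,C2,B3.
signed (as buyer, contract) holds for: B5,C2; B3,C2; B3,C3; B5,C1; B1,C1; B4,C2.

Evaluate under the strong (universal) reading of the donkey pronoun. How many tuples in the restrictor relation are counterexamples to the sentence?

9

"him" takes "a buyer" as antecedent and "it" takes "a contract"; both are donkey pronouns co-varying with the restrictor.
Strong reading: for every (a,c,b) with drafted(a,c,b), signed(b,c).
Restrictor triples: (A1,C1,B1)→signed(B1,C1) ✓  (A1,C1,B2)→signed(B2,C1) ✗  (A1,C1,B4)→signed(B4,C1) ✗  (A1,C2,B3)→signed(B3,C2) ✓  (A1,C3,B4)→signed(B4,C3) ✗  (A1,C3,B5)→signed(B5,C3) ✗  (A2,C1,B1)→signed(B1,C1) ✓  (A2,C1,B4)→signed(B4,C1) ✗  (A2,C2,B1)→signed(B1,C2) ✗  (A3,C1,B3)→signed(B3,C1) ✗  (A3,C2,B5)→signed(B5,C2) ✓  (A3,C3,B1)→signed(B1,C3) ✗  (A3,C3,B2)→signed(B2,C3) ✗
Counterexamples (restrictor triples failing the scope): 9.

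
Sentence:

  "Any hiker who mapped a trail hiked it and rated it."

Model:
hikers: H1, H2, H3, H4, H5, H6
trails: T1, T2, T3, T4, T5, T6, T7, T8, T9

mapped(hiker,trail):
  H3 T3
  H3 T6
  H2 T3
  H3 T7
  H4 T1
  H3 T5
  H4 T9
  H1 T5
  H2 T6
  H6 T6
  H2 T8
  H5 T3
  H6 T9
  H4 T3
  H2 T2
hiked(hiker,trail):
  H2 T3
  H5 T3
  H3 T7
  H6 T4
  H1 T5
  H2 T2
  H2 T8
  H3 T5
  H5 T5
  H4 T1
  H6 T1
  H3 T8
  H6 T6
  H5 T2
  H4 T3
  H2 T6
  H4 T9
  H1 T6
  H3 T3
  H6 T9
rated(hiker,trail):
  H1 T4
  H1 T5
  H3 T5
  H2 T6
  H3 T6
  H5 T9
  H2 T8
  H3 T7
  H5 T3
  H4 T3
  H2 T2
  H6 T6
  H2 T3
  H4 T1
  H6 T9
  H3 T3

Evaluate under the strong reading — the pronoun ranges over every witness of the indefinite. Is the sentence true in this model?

False

"it" takes "a trail" as antecedent — a donkey pronoun bound across the clause boundary.
Strong reading: for every (h,t) with mapped(h,t), hiked(h,t) ∧ rated(h,t).
Restrictor pairs: (H1,T5) ✓  (H2,T2) ✓  (H2,T3) ✓  (H2,T6) ✓  (H2,T8) ✓  (H3,T3) ✓  (H3,T5) ✓  (H3,T6) ✗  (H3,T7) ✓  (H4,T1) ✓  (H4,T3) ✓  (H4,T9) ✗  (H5,T3) ✓  (H6,T6) ✓  (H6,T9) ✓
Counterexample: (H3,T6) is in mapped but fails the scope.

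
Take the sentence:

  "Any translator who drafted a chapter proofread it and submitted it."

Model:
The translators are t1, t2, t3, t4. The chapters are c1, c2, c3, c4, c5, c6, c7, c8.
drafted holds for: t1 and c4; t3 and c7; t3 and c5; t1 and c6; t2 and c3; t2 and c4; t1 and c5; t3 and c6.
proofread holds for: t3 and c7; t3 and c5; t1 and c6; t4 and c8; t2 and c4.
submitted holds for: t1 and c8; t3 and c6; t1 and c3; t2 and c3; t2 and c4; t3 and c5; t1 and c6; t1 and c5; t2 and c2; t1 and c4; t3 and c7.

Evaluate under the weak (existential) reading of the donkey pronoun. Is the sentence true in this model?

"it" takes "a chapter" as antecedent — a donkey pronoun bound across the clause boundary.
Weak reading: every translator t with some drafted-chapter has at least one drafted-chapter c such that proofread(t,c) ∧ submitted(t,c).
Per translator: t1:✓  t2:✓  t3:✓
Every translator in the restrictor has a witness.

True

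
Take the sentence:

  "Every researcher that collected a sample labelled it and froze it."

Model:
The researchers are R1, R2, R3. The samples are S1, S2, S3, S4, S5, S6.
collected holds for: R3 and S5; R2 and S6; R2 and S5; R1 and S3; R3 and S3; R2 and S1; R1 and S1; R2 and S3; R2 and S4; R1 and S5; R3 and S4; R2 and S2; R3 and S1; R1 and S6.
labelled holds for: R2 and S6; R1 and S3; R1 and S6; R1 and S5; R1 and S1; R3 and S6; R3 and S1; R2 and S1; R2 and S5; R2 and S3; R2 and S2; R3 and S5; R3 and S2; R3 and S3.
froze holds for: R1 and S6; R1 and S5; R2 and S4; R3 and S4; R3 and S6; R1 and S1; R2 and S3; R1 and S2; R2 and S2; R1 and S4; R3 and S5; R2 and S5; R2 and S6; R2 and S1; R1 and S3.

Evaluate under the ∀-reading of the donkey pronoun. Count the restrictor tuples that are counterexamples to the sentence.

"it" takes "a sample" as antecedent — a donkey pronoun bound across the clause boundary.
Strong reading: for every (r,s) with collected(r,s), labelled(r,s) ∧ froze(r,s).
Restrictor pairs: (R1,S1) ✓  (R1,S3) ✓  (R1,S5) ✓  (R1,S6) ✓  (R2,S1) ✓  (R2,S2) ✓  (R2,S3) ✓  (R2,S4) ✗  (R2,S5) ✓  (R2,S6) ✓  (R3,S1) ✗  (R3,S3) ✗  (R3,S4) ✗  (R3,S5) ✓
Counterexamples (restrictor pairs failing the scope): 4.

4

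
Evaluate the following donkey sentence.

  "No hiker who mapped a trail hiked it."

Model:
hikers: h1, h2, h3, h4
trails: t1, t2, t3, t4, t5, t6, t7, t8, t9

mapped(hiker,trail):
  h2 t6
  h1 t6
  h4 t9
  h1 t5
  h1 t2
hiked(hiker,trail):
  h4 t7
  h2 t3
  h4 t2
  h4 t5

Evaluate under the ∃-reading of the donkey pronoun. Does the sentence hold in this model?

"it" takes "a trail" as antecedent — a donkey pronoun bound across the clause boundary.
Truth condition: for no (h,t) with mapped(h,t) does hiked(h,t) hold.
Restrictor pairs — does the scope hold? (h1,t2):fails  (h1,t5):fails  (h1,t6):fails  (h2,t6):fails  (h4,t9):fails
Scope holds for no restrictor pair, so the sentence is true.

True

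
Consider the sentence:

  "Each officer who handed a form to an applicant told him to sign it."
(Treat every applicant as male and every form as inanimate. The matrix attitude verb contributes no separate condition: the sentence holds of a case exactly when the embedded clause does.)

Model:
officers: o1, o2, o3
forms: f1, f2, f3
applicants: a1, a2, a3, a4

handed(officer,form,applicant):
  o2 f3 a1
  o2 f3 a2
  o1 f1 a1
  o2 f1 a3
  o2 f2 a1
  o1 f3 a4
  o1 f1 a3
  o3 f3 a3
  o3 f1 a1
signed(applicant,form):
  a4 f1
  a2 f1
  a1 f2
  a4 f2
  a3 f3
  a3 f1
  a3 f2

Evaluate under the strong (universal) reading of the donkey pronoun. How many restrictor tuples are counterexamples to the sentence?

5

"him" takes "an applicant" as antecedent and "it" takes "a form"; both are donkey pronouns co-varying with the restrictor.
Strong reading: for every (o,f,a) with handed(o,f,a), signed(a,f).
Restrictor triples: (o1,f1,a1)→signed(a1,f1) ✗  (o1,f1,a3)→signed(a3,f1) ✓  (o1,f3,a4)→signed(a4,f3) ✗  (o2,f1,a3)→signed(a3,f1) ✓  (o2,f2,a1)→signed(a1,f2) ✓  (o2,f3,a1)→signed(a1,f3) ✗  (o2,f3,a2)→signed(a2,f3) ✗  (o3,f1,a1)→signed(a1,f1) ✗  (o3,f3,a3)→signed(a3,f3) ✓
Counterexamples (restrictor triples failing the scope): 5.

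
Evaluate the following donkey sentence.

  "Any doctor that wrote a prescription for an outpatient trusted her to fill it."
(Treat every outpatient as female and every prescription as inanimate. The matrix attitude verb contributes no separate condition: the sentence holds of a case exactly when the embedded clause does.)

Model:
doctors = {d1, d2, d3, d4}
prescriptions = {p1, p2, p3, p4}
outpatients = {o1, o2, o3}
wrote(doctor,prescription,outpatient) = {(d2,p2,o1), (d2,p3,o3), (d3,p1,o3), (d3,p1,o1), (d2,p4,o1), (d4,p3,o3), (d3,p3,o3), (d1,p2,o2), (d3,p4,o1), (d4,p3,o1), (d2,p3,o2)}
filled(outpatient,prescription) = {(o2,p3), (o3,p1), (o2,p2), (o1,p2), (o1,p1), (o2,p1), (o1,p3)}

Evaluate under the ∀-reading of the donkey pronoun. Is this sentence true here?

"her" takes "an outpatient" as antecedent and "it" takes "a prescription"; both are donkey pronouns co-varying with the restrictor.
Strong reading: for every (d,p,o) with wrote(d,p,o), filled(o,p).
Restrictor triples: (d1,p2,o2)→filled(o2,p2) ✓  (d2,p2,o1)→filled(o1,p2) ✓  (d2,p3,o2)→filled(o2,p3) ✓  (d2,p3,o3)→filled(o3,p3) ✗  (d2,p4,o1)→filled(o1,p4) ✗  (d3,p1,o1)→filled(o1,p1) ✓  (d3,p1,o3)→filled(o3,p1) ✓  (d3,p3,o3)→filled(o3,p3) ✗  (d3,p4,o1)→filled(o1,p4) ✗  (d4,p3,o1)→filled(o1,p3) ✓  (d4,p3,o3)→filled(o3,p3) ✗
Counterexample: (d2,p3,o3) — filled(o3,p3) does not hold.

False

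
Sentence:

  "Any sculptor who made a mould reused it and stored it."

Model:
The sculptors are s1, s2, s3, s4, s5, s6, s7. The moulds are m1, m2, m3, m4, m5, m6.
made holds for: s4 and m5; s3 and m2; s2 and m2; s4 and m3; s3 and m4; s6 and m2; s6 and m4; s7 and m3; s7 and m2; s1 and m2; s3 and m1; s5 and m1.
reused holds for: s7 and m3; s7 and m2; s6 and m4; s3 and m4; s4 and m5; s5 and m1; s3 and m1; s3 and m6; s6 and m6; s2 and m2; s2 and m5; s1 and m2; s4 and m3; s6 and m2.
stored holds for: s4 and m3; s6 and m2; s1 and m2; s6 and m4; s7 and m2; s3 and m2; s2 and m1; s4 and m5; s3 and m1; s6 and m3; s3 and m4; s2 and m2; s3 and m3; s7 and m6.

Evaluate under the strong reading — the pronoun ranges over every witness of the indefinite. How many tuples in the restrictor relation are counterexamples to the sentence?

"it" takes "a mould" as antecedent — a donkey pronoun bound across the clause boundary.
Strong reading: for every (s,m) with made(s,m), reused(s,m) ∧ stored(s,m).
Restrictor pairs: (s1,m2) ✓  (s2,m2) ✓  (s3,m1) ✓  (s3,m2) ✗  (s3,m4) ✓  (s4,m3) ✓  (s4,m5) ✓  (s5,m1) ✗  (s6,m2) ✓  (s6,m4) ✓  (s7,m2) ✓  (s7,m3) ✗
Counterexamples (restrictor pairs failing the scope): 3.

3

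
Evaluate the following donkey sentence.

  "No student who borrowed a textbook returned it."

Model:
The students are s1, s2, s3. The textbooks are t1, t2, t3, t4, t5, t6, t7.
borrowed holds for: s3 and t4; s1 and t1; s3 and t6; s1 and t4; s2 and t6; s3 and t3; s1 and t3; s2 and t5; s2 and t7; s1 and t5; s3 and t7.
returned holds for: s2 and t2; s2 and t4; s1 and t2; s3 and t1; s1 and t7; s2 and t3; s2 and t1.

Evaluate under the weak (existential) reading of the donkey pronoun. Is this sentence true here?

True

"it" takes "a textbook" as antecedent — a donkey pronoun bound across the clause boundary.
Truth condition: for no (s,t) with borrowed(s,t) does returned(s,t) hold.
Restrictor pairs — does the scope hold? (s1,t1):fails  (s1,t3):fails  (s1,t4):fails  (s1,t5):fails  (s2,t5):fails  (s2,t6):fails  (s2,t7):fails  (s3,t3):fails  (s3,t4):fails  (s3,t6):fails  (s3,t7):fails
Scope holds for no restrictor pair, so the sentence is true.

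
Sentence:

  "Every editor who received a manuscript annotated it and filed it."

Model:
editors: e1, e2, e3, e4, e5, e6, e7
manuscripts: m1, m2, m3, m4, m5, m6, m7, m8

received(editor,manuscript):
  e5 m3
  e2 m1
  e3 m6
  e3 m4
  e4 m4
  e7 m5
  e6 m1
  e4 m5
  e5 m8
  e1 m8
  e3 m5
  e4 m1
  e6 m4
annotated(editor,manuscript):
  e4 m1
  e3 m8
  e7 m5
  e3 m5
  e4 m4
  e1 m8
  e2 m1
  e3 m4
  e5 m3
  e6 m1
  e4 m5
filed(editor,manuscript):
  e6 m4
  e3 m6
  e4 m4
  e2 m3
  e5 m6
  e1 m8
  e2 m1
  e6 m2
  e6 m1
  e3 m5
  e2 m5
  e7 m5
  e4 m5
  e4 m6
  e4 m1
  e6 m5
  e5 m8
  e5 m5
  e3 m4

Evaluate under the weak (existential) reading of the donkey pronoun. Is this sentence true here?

False

"it" takes "a manuscript" as antecedent — a donkey pronoun bound across the clause boundary.
Weak reading: every editor e with some received-manuscript has at least one received-manuscript m such that annotated(e,m) ∧ filed(e,m).
Per editor: e1:✓  e2:✓  e3:✓  e4:✓  e5:✗  e6:✓  e7:✓
e5 has no witness among its received-manuscripts.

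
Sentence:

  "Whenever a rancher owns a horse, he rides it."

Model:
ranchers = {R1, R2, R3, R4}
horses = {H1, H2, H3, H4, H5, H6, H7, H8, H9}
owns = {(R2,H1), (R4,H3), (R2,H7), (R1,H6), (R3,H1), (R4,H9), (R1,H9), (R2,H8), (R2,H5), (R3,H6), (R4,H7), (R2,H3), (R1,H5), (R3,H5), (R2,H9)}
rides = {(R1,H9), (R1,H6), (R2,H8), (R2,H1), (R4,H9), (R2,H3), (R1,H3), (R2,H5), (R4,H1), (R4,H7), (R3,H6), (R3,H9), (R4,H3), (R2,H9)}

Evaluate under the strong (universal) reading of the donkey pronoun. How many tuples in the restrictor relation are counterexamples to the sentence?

"it" takes "a horse" as antecedent — a donkey pronoun bound across the clause boundary.
Strong reading: for every (r,h) with owns(r,h), rides(r,h).
Restrictor pairs: (R1,H5) ✗  (R1,H6) ✓  (R1,H9) ✓  (R2,H1) ✓  (R2,H3) ✓  (R2,H5) ✓  (R2,H7) ✗  (R2,H8) ✓  (R2,H9) ✓  (R3,H1) ✗  (R3,H5) ✗  (R3,H6) ✓  (R4,H3) ✓  (R4,H7) ✓  (R4,H9) ✓
Counterexamples (restrictor pairs failing the scope): 4.

4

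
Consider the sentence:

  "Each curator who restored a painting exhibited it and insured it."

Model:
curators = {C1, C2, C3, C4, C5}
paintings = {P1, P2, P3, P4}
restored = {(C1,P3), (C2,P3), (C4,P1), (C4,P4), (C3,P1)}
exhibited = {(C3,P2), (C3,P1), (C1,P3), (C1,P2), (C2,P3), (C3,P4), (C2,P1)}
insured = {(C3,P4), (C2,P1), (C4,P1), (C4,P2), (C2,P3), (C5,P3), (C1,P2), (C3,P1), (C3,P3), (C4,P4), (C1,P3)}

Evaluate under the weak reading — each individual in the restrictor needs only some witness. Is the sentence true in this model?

"it" takes "a painting" as antecedent — a donkey pronoun bound across the clause boundary.
Weak reading: every curator c with some restored-painting has at least one restored-painting p such that exhibited(c,p) ∧ insured(c,p).
Per curator: C1:✓  C2:✓  C3:✓  C4:✗
C4 has no witness among its restored-paintings.

False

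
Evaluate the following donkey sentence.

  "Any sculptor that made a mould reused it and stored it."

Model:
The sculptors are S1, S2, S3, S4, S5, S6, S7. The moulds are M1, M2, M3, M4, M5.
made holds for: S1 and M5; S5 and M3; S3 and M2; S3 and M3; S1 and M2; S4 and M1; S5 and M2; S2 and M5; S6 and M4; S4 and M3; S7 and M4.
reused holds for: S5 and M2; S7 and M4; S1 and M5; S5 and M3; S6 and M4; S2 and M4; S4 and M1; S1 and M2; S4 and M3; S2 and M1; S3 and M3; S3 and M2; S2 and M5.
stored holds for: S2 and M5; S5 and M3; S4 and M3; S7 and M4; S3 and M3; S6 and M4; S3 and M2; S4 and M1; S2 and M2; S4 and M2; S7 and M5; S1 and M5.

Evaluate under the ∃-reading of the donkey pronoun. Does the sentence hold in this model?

True

"it" takes "a mould" as antecedent — a donkey pronoun bound across the clause boundary.
Weak reading: every sculptor s with some made-mould has at least one made-mould m such that reused(s,m) ∧ stored(s,m).
Per sculptor: S1:✓  S2:✓  S3:✓  S4:✓  S5:✓  S6:✓  S7:✓
Every sculptor in the restrictor has a witness.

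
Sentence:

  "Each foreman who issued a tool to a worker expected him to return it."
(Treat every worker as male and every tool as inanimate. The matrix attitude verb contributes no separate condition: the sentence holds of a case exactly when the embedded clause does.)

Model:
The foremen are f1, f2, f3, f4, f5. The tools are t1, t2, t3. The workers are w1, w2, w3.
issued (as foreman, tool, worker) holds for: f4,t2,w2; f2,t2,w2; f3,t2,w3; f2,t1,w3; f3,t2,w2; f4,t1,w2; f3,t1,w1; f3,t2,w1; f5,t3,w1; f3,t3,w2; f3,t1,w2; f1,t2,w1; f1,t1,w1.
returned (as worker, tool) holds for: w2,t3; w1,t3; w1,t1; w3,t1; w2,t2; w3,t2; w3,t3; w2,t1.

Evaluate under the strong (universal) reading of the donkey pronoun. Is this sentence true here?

False

"him" takes "a worker" as antecedent and "it" takes "a tool"; both are donkey pronouns co-varying with the restrictor.
Strong reading: for every (f,t,w) with issued(f,t,w), returned(w,t).
Restrictor triples: (f1,t1,w1)→returned(w1,t1) ✓  (f1,t2,w1)→returned(w1,t2) ✗  (f2,t1,w3)→returned(w3,t1) ✓  (f2,t2,w2)→returned(w2,t2) ✓  (f3,t1,w1)→returned(w1,t1) ✓  (f3,t1,w2)→returned(w2,t1) ✓  (f3,t2,w1)→returned(w1,t2) ✗  (f3,t2,w2)→returned(w2,t2) ✓  (f3,t2,w3)→returned(w3,t2) ✓  (f3,t3,w2)→returned(w2,t3) ✓  (f4,t1,w2)→returned(w2,t1) ✓  (f4,t2,w2)→returned(w2,t2) ✓  (f5,t3,w1)→returned(w1,t3) ✓
Counterexample: (f1,t2,w1) — returned(w1,t2) does not hold.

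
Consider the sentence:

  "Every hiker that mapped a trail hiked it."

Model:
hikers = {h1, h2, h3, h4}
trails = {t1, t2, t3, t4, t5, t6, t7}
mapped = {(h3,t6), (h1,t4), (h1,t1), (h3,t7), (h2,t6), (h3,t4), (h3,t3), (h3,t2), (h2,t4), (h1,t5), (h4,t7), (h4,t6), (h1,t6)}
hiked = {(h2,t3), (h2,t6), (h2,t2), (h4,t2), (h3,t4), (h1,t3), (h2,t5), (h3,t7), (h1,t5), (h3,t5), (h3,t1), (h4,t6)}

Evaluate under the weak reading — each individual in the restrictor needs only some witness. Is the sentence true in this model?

True

"it" takes "a trail" as antecedent — a donkey pronoun bound across the clause boundary.
Weak reading: every hiker h with some mapped-trail has at least one mapped-trail t such that hiked(h,t).
Per hiker: h1:✓  h2:✓  h3:✓  h4:✓
Every hiker in the restrictor has a witness.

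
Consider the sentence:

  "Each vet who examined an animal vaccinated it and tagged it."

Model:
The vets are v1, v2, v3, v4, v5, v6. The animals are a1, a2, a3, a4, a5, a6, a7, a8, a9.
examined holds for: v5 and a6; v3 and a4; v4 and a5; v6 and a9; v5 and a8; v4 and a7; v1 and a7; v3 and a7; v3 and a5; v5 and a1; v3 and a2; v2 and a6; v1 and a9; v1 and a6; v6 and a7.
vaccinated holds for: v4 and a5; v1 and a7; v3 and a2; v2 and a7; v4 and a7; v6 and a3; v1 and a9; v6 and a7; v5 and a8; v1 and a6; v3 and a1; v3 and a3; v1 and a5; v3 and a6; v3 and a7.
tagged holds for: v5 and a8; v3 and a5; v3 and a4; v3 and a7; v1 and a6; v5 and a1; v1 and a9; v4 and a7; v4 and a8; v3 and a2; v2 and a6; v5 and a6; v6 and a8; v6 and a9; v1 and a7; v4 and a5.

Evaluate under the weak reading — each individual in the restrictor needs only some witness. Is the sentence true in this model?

False

"it" takes "an animal" as antecedent — a donkey pronoun bound across the clause boundary.
Weak reading: every vet v with some examined-animal has at least one examined-animal a such that vaccinated(v,a) ∧ tagged(v,a).
Per vet: v1:✓  v2:✗  v3:✓  v4:✓  v5:✓  v6:✗
v2 has no witness among its examined-animals.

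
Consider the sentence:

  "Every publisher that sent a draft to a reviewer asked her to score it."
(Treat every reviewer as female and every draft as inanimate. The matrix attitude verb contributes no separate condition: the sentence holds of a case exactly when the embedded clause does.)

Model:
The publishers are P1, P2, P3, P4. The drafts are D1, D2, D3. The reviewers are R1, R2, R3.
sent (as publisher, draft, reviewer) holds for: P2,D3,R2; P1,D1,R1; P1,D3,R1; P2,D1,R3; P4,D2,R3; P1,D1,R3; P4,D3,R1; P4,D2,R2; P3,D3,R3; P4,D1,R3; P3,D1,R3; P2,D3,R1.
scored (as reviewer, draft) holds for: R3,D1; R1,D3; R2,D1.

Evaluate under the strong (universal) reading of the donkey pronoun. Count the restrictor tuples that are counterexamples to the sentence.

5

"her" takes "a reviewer" as antecedent and "it" takes "a draft"; both are donkey pronouns co-varying with the restrictor.
Strong reading: for every (p,d,r) with sent(p,d,r), scored(r,d).
Restrictor triples: (P1,D1,R1)→scored(R1,D1) ✗  (P1,D1,R3)→scored(R3,D1) ✓  (P1,D3,R1)→scored(R1,D3) ✓  (P2,D1,R3)→scored(R3,D1) ✓  (P2,D3,R1)→scored(R1,D3) ✓  (P2,D3,R2)→scored(R2,D3) ✗  (P3,D1,R3)→scored(R3,D1) ✓  (P3,D3,R3)→scored(R3,D3) ✗  (P4,D1,R3)→scored(R3,D1) ✓  (P4,D2,R2)→scored(R2,D2) ✗  (P4,D2,R3)→scored(R3,D2) ✗  (P4,D3,R1)→scored(R1,D3) ✓
Counterexamples (restrictor triples failing the scope): 5.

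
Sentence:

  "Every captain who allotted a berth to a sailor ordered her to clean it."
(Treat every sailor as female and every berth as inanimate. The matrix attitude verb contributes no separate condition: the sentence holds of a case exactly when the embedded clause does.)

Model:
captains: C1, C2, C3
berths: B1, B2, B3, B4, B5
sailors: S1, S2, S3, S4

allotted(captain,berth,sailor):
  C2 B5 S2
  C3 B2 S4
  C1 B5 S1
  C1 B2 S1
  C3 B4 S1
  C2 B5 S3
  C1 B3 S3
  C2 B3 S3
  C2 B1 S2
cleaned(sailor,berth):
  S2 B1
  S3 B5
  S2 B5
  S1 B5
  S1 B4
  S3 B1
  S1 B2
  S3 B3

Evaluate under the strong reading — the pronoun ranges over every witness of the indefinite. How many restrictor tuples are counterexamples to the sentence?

1

"her" takes "a sailor" as antecedent and "it" takes "a berth"; both are donkey pronouns co-varying with the restrictor.
Strong reading: for every (c,b,s) with allotted(c,b,s), cleaned(s,b).
Restrictor triples: (C1,B2,S1)→cleaned(S1,B2) ✓  (C1,B3,S3)→cleaned(S3,B3) ✓  (C1,B5,S1)→cleaned(S1,B5) ✓  (C2,B1,S2)→cleaned(S2,B1) ✓  (C2,B3,S3)→cleaned(S3,B3) ✓  (C2,B5,S2)→cleaned(S2,B5) ✓  (C2,B5,S3)→cleaned(S3,B5) ✓  (C3,B2,S4)→cleaned(S4,B2) ✗  (C3,B4,S1)→cleaned(S1,B4) ✓
Counterexamples (restrictor triples failing the scope): 1.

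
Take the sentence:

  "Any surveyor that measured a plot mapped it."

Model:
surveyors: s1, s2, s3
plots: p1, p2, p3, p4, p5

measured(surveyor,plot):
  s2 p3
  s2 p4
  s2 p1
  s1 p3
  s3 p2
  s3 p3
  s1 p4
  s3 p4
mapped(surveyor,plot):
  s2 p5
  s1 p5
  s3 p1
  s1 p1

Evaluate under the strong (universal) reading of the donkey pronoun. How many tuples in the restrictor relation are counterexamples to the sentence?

"it" takes "a plot" as antecedent — a donkey pronoun bound across the clause boundary.
Strong reading: for every (s,p) with measured(s,p), mapped(s,p).
Restrictor pairs: (s1,p3) ✗  (s1,p4) ✗  (s2,p1) ✗  (s2,p3) ✗  (s2,p4) ✗  (s3,p2) ✗  (s3,p3) ✗  (s3,p4) ✗
Counterexamples (restrictor pairs failing the scope): 8.

8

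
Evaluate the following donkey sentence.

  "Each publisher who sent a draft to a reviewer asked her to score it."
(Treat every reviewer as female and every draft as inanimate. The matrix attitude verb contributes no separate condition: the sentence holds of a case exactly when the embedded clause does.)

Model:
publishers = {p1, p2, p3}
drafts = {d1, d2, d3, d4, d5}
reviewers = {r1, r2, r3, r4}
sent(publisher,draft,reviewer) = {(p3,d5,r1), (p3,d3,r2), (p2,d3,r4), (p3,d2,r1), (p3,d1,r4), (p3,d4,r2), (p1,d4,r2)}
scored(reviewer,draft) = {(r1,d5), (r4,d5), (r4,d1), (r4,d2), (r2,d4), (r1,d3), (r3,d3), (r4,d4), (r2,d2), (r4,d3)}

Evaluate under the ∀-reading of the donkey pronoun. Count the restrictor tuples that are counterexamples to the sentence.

2

"her" takes "a reviewer" as antecedent and "it" takes "a draft"; both are donkey pronouns co-varying with the restrictor.
Strong reading: for every (p,d,r) with sent(p,d,r), scored(r,d).
Restrictor triples: (p1,d4,r2)→scored(r2,d4) ✓  (p2,d3,r4)→scored(r4,d3) ✓  (p3,d1,r4)→scored(r4,d1) ✓  (p3,d2,r1)→scored(r1,d2) ✗  (p3,d3,r2)→scored(r2,d3) ✗  (p3,d4,r2)→scored(r2,d4) ✓  (p3,d5,r1)→scored(r1,d5) ✓
Counterexamples (restrictor triples failing the scope): 2.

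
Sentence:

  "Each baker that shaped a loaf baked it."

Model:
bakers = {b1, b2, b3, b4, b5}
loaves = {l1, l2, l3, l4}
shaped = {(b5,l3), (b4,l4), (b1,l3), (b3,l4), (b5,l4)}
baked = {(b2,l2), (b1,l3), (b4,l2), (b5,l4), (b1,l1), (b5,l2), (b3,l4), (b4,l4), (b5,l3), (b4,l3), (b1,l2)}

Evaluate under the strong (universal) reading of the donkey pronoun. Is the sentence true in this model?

True

"it" takes "a loaf" as antecedent — a donkey pronoun bound across the clause boundary.
Strong reading: for every (b,l) with shaped(b,l), baked(b,l).
Restrictor pairs: (b1,l3) ✓  (b3,l4) ✓  (b4,l4) ✓  (b5,l3) ✓  (b5,l4) ✓
Every restrictor pair satisfies the scope.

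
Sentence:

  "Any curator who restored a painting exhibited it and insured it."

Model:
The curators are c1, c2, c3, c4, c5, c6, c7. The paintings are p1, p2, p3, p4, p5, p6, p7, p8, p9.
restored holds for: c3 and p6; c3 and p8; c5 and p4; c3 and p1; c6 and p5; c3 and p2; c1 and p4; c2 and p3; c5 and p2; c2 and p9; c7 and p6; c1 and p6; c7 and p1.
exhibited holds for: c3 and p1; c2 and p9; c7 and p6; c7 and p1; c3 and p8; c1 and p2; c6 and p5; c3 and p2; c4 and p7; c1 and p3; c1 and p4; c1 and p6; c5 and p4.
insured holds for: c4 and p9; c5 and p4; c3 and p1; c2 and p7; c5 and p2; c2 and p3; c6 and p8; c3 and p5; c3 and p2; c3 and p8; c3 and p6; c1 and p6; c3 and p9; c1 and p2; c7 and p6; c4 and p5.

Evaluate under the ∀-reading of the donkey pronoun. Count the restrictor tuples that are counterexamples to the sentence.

7

"it" takes "a painting" as antecedent — a donkey pronoun bound across the clause boundary.
Strong reading: for every (c,p) with restored(c,p), exhibited(c,p) ∧ insured(c,p).
Restrictor pairs: (c1,p4) ✗  (c1,p6) ✓  (c2,p3) ✗  (c2,p9) ✗  (c3,p1) ✓  (c3,p2) ✓  (c3,p6) ✗  (c3,p8) ✓  (c5,p2) ✗  (c5,p4) ✓  (c6,p5) ✗  (c7,p1) ✗  (c7,p6) ✓
Counterexamples (restrictor pairs failing the scope): 7.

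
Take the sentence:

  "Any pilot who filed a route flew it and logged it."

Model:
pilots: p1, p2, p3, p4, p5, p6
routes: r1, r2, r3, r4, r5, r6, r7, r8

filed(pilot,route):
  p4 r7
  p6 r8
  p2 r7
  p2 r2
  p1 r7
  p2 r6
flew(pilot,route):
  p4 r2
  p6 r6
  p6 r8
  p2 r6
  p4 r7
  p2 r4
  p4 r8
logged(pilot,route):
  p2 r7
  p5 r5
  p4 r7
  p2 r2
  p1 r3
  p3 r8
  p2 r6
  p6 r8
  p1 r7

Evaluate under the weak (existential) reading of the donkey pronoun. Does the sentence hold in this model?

False

"it" takes "a route" as antecedent — a donkey pronoun bound across the clause boundary.
Weak reading: every pilot p with some filed-route has at least one filed-route r such that flew(p,r) ∧ logged(p,r).
Per pilot: p1:✗  p2:✓  p4:✓  p6:✓
p1 has no witness among its filed-routes.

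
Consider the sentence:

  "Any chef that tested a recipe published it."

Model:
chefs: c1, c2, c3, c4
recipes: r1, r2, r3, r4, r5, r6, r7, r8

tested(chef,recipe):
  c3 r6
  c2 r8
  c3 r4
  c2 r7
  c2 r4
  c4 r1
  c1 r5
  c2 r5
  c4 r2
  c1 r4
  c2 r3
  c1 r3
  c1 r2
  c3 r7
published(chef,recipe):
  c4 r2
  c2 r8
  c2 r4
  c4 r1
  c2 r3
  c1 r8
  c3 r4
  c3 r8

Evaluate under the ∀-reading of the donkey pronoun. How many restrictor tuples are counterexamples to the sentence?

"it" takes "a recipe" as antecedent — a donkey pronoun bound across the clause boundary.
Strong reading: for every (c,r) with tested(c,r), published(c,r).
Restrictor pairs: (c1,r2) ✗  (c1,r3) ✗  (c1,r4) ✗  (c1,r5) ✗  (c2,r3) ✓  (c2,r4) ✓  (c2,r5) ✗  (c2,r7) ✗  (c2,r8) ✓  (c3,r4) ✓  (c3,r6) ✗  (c3,r7) ✗  (c4,r1) ✓  (c4,r2) ✓
Counterexamples (restrictor pairs failing the scope): 8.

8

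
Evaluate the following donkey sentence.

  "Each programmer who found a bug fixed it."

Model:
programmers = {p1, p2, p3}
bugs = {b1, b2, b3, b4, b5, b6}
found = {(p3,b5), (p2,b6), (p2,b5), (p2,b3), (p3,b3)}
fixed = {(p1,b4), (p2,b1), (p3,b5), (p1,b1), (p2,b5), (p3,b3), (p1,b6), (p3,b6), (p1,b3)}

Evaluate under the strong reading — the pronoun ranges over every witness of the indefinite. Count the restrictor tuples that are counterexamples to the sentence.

2

"it" takes "a bug" as antecedent — a donkey pronoun bound across the clause boundary.
Strong reading: for every (p,b) with found(p,b), fixed(p,b).
Restrictor pairs: (p2,b3) ✗  (p2,b5) ✓  (p2,b6) ✗  (p3,b3) ✓  (p3,b5) ✓
Counterexamples (restrictor pairs failing the scope): 2.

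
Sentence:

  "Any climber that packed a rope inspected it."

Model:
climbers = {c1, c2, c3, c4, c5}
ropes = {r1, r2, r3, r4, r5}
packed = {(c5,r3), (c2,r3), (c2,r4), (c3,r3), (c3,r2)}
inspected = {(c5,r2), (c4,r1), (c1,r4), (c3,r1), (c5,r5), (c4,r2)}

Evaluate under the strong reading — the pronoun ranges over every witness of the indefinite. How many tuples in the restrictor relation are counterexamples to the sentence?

"it" takes "a rope" as antecedent — a donkey pronoun bound across the clause boundary.
Strong reading: for every (c,r) with packed(c,r), inspected(c,r).
Restrictor pairs: (c2,r3) ✗  (c2,r4) ✗  (c3,r2) ✗  (c3,r3) ✗  (c5,r3) ✗
Counterexamples (restrictor pairs failing the scope): 5.

5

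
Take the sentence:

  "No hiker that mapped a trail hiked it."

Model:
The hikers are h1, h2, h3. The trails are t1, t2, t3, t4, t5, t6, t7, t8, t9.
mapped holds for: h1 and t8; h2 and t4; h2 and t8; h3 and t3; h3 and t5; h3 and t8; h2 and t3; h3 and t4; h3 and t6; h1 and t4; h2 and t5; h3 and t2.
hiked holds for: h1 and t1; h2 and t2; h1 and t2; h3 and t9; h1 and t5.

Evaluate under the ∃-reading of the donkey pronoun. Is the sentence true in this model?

True

"it" takes "a trail" as antecedent — a donkey pronoun bound across the clause boundary.
Truth condition: for no (h,t) with mapped(h,t) does hiked(h,t) hold.
Restrictor pairs — does the scope hold? (h1,t4):fails  (h1,t8):fails  (h2,t3):fails  (h2,t4):fails  (h2,t5):fails  (h2,t8):fails  (h3,t2):fails  (h3,t3):fails  (h3,t4):fails  (h3,t5):fails  (h3,t6):fails  (h3,t8):fails
Scope holds for no restrictor pair, so the sentence is true.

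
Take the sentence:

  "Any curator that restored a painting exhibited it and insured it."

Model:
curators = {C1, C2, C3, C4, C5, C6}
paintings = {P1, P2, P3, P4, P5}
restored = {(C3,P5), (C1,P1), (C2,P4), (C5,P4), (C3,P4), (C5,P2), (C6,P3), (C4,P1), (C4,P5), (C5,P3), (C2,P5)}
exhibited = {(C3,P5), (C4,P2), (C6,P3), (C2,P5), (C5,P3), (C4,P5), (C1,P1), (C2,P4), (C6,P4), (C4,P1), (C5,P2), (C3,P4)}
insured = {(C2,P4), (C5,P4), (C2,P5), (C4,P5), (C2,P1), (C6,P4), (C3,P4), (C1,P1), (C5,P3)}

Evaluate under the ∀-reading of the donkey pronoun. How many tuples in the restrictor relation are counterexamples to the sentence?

"it" takes "a painting" as antecedent — a donkey pronoun bound across the clause boundary.
Strong reading: for every (c,p) with restored(c,p), exhibited(c,p) ∧ insured(c,p).
Restrictor pairs: (C1,P1) ✓  (C2,P4) ✓  (C2,P5) ✓  (C3,P4) ✓  (C3,P5) ✗  (C4,P1) ✗  (C4,P5) ✓  (C5,P2) ✗  (C5,P3) ✓  (C5,P4) ✗  (C6,P3) ✗
Counterexamples (restrictor pairs failing the scope): 5.

5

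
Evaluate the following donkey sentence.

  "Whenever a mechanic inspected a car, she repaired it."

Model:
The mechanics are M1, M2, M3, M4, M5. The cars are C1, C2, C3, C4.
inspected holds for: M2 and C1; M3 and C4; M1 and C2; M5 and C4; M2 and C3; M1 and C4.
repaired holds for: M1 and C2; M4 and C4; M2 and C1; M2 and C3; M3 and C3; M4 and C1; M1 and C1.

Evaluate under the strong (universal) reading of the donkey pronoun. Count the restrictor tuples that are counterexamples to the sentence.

"it" takes "a car" as antecedent — a donkey pronoun bound across the clause boundary.
Strong reading: for every (m,c) with inspected(m,c), repaired(m,c).
Restrictor pairs: (M1,C2) ✓  (M1,C4) ✗  (M2,C1) ✓  (M2,C3) ✓  (M3,C4) ✗  (M5,C4) ✗
Counterexamples (restrictor pairs failing the scope): 3.

3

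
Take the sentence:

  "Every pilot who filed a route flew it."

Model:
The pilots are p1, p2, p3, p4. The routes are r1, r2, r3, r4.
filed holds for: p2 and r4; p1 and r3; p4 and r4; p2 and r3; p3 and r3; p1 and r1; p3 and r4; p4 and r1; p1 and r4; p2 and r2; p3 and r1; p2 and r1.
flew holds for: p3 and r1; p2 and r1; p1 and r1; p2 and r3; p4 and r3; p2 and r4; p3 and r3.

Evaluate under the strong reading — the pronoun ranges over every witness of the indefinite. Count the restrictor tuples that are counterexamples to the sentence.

6

"it" takes "a route" as antecedent — a donkey pronoun bound across the clause boundary.
Strong reading: for every (p,r) with filed(p,r), flew(p,r).
Restrictor pairs: (p1,r1) ✓  (p1,r3) ✗  (p1,r4) ✗  (p2,r1) ✓  (p2,r2) ✗  (p2,r3) ✓  (p2,r4) ✓  (p3,r1) ✓  (p3,r3) ✓  (p3,r4) ✗  (p4,r1) ✗  (p4,r4) ✗
Counterexamples (restrictor pairs failing the scope): 6.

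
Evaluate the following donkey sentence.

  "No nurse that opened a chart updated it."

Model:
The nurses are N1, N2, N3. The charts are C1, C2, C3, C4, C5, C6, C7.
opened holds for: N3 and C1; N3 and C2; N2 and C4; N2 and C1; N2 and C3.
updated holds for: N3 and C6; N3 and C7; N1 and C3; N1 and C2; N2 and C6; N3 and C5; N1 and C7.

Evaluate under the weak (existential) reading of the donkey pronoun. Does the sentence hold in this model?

True

"it" takes "a chart" as antecedent — a donkey pronoun bound across the clause boundary.
Truth condition: for no (n,c) with opened(n,c) does updated(n,c) hold.
Restrictor pairs — does the scope hold? (N2,C1):fails  (N2,C3):fails  (N2,C4):fails  (N3,C1):fails  (N3,C2):fails
Scope holds for no restrictor pair, so the sentence is true.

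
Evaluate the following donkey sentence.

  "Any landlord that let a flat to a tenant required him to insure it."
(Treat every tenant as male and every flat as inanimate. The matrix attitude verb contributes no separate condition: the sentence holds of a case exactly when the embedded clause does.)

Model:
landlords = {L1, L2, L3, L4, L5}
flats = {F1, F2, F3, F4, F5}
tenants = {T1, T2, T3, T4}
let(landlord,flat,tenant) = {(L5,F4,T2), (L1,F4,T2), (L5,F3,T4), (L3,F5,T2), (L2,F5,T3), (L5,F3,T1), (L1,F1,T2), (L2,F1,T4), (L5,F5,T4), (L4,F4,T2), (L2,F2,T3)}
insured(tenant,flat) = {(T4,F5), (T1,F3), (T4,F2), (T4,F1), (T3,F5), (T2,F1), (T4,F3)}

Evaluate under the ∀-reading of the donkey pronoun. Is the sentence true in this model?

False

"him" takes "a tenant" as antecedent and "it" takes "a flat"; both are donkey pronouns co-varying with the restrictor.
Strong reading: for every (l,f,t) with let(l,f,t), insured(t,f).
Restrictor triples: (L1,F1,T2)→insured(T2,F1) ✓  (L1,F4,T2)→insured(T2,F4) ✗  (L2,F1,T4)→insured(T4,F1) ✓  (L2,F2,T3)→insured(T3,F2) ✗  (L2,F5,T3)→insured(T3,F5) ✓  (L3,F5,T2)→insured(T2,F5) ✗  (L4,F4,T2)→insured(T2,F4) ✗  (L5,F3,T1)→insured(T1,F3) ✓  (L5,F3,T4)→insured(T4,F3) ✓  (L5,F4,T2)→insured(T2,F4) ✗  (L5,F5,T4)→insured(T4,F5) ✓
Counterexample: (L1,F4,T2) — insured(T2,F4) does not hold.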